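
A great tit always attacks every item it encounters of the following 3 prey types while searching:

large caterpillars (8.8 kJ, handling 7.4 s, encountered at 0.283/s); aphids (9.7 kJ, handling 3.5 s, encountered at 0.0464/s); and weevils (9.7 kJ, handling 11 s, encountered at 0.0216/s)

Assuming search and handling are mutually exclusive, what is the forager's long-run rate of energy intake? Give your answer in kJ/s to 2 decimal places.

0.90 kJ/s

R = Σλ_iE_i / (1 + Σλ_ih_i)
Numerator: 0.283×8.8 + 0.0464×9.7 + 0.0216×9.7 = 3.15
Denominator: 1 + 0.283×7.4 + 0.0464×3.5 + 0.0216×11 = 3.494
R = 3.15/3.494 = 0.9015 kJ/s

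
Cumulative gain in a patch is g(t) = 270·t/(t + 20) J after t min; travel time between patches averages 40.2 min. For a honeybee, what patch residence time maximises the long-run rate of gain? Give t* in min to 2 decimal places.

By the marginal value theorem, leave when the instantaneous gain rate g'(t) equals the habitat-wide average g(t)/(T + t).
g'(t) = 270·20/(t + 20)². Setting 270·20/(t+20)² = 270t/[(t+20)(40.2+t)] gives 20(40.2+t) = t(t+20), so t² = 20×40.2 = 804.
t* = √804 = 28.35 min.

28.35 min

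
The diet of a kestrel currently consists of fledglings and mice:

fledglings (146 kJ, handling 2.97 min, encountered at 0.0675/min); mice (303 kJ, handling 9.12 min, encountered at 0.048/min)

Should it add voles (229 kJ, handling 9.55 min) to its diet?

Intake rate on the current diet: R = (0.0675×146 + 0.048×303) / (1 + 0.0675×2.97 + 0.048×9.12) = 24.4/1.638 = 14.89 kJ/min.
voles: E/h = 229/9.55 = 23.98 kJ/min.
Since 23.98 > R, including voles increases the long-run rate.

Yes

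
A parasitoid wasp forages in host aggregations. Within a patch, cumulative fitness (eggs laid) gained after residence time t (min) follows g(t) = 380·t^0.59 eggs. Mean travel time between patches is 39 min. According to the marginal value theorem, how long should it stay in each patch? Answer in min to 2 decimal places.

56.12 min

Maximise g(t)/(T+t): set derivative to zero → g'(t)(T+t) = g(t).
g'(t) = 0.59·380·t^-0.41. Setting 0.59·380·t^-0.41 = 380·t^0.59/(39+t) gives 0.59(39+t) = t, so 0.41·t = 0.59×39.
t* = 0.59×39/0.41 = 56.12 min.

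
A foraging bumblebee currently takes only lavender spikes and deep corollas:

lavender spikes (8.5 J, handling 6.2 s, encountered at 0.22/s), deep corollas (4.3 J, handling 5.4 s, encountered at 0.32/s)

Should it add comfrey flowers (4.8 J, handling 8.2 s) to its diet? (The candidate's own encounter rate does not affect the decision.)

No

Intake rate on the current diet: R = (0.22×8.5 + 0.32×4.3) / (1 + 0.22×6.2 + 0.32×5.4) = 3.246/4.092 = 0.7933 J/s.
Profitability of comfrey flowers: 4.8/8.2 = 0.5854 J/s.
0.5854 < 0.7933, so adding comfrey flowers would lower the average — exclude it.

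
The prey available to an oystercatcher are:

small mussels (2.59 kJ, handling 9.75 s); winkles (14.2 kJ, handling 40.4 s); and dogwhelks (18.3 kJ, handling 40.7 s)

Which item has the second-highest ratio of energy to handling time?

winkles

Profitability E/h (kJ/s): small mussels = 2.59/9.75 = 0.266, winkles = 14.2/40.4 = 0.351, dogwhelks = 18.3/40.7 = 0.45.
Ranked: dogwhelks > winkles > small mussels.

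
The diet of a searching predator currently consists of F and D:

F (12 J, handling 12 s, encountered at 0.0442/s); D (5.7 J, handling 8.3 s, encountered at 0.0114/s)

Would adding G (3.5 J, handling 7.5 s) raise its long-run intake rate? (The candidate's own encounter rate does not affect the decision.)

On F and D alone, R = ΣλE/(1+Σλh) = 0.5954/1.625 = 0.3664 J/s.
Profitability of G: 3.5/7.5 = 0.4667 J/s.
Since 0.4667 > R, including G increases the long-run rate.

Yes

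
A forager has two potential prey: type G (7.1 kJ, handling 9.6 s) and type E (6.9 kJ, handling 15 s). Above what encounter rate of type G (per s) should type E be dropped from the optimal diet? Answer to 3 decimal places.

0.171 per s

The zero-one rule: include type E iff E₂/h₂ > λE₁/(1+λh₁). Equality gives the switch point.
λE₁h₂ = E₂ + λE₂h₁ ⇒ λ = E₂/(E₁h₂ − E₂h₁) = 6.9/(106.5 − 66.24) = 0.1714 per s.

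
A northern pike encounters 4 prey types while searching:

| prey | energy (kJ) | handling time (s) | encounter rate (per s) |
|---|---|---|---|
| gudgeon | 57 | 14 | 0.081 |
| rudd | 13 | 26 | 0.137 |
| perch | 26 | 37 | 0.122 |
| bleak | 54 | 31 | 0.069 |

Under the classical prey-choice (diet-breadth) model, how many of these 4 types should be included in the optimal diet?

1

Rank by E/h (kJ/s): gudgeon 4.07, bleak 1.74, perch 0.703, rudd 0.5. Include each in turn until the next type's E/h falls below the running intake rate.
Rate on top 1: 2.164. bleak: 1.74 < 2.164 → exclude; stop.
Optimal diet: gudgeon — 1 of 4 types.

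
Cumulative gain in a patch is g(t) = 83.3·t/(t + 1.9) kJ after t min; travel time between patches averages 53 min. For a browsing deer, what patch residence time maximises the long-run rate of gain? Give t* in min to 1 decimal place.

10.0 min

Maximise g(t)/(T+t): set derivative to zero → g'(t)(T+t) = g(t).
g'(t) = 83.3·1.9/(t + 1.9)². Setting 83.3·1.9/(t+1.9)² = 83.3t/[(t+1.9)(53+t)] gives 1.9(53+t) = t(t+1.9), so t² = 1.9×53 = 100.7.
t* = √100.7 = 10.03 min.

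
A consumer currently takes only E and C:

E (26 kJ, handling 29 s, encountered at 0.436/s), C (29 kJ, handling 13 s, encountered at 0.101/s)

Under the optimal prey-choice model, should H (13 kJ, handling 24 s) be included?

Intake rate on the current diet: R = (0.436×26 + 0.101×29) / (1 + 0.436×29 + 0.101×13) = 14.27/14.96 = 0.9537 kJ/s.
Profitability of H: 13/24 = 0.5417 kJ/s.
Since 0.5417 < R, time spent handling H is better spent searching.

No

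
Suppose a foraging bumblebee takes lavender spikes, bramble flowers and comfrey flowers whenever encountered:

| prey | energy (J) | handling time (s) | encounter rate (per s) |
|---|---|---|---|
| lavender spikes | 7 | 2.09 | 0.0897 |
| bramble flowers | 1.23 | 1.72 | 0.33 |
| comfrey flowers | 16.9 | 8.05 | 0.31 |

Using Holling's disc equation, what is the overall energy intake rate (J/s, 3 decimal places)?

1.476 J/s

R = Σλ_iE_i / (1 + Σλ_ih_i)
Numerator: 0.0897×7 + 0.33×1.23 + 0.31×16.9 = 6.273
Denominator: 1 + 0.0897×2.09 + 0.33×1.72 + 0.31×8.05 = 4.251
R = 6.273/4.251 = 1.476 J/s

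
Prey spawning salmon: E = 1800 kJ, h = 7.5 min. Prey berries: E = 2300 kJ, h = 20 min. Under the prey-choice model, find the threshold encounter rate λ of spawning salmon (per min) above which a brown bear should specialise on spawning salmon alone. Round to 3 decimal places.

The zero-one rule: include berries iff E₂/h₂ > λE₁/(1+λh₁). Equality gives the switch point.
λE₁h₂ = E₂ + λE₂h₁ ⇒ λ = E₂/(E₁h₂ − E₂h₁) = 2300/(3.6e+04 − 1.725e+04) = 0.1227 per min.

0.123 per min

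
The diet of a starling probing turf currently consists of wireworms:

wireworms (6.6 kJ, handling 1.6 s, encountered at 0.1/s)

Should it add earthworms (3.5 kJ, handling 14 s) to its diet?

No

Intake rate on the current diet: R = (0.1×6.6) / (1 + 0.1×1.6) = 0.66/1.16 = 0.569 kJ/s.
earthworms: E/h = 3.5/14 = 0.25 kJ/s.
Since 0.25 < R, time spent handling earthworms is better spent searching.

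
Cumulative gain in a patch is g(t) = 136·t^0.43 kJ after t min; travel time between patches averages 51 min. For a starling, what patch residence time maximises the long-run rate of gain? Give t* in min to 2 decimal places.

38.47 min

Optimal t* satisfies g'(t*) = g(t*)/(T + t*).
g'(t) = 0.43·136·t^-0.57. Setting 0.43·136·t^-0.57 = 136·t^0.43/(51+t) gives 0.43(51+t) = t, so 0.57·t = 0.43×51.
t* = 0.43×51/0.57 = 38.47 min.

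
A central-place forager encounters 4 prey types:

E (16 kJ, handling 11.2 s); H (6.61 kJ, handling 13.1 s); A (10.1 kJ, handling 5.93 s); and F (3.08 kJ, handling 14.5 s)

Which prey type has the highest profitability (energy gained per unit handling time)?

Profitability E/h (kJ/s): E = 16/11.2 = 1.43, H = 6.61/13.1 = 0.505, A = 10.1/5.93 = 1.7, F = 3.08/14.5 = 0.212.
Ranked: A > E > H > F.

A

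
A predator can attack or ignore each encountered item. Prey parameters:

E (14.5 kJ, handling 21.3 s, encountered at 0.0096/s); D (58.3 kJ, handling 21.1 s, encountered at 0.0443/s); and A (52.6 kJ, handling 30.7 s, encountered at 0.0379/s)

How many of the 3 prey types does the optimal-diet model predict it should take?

2

Rank by E/h (kJ/s): D 2.76, A 1.71, E 0.681. Include each in turn until the next type's E/h falls below the running intake rate.
Rate on top 1: 1.335. A: 1.71 > 1.335 → include.
Rate on top 2: 1.477. E: 0.681 < 1.477 → exclude; stop.
Optimal diet: D, A — 2 of 3 types.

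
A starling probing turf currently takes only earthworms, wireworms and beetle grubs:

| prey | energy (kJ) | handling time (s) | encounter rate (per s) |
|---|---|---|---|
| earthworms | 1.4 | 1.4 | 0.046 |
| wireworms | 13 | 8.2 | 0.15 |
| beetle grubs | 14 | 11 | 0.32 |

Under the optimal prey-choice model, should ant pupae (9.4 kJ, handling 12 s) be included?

No

Current rate: (0.046×1.4 + 0.15×13 + 0.32×14)/(1 + 0.046×1.4 + 0.15×8.2 + 0.32×11) = 1.117 kJ/s.
ant pupae: E/h = 9.4/12 = 0.7833 kJ/s.
0.7833 < 1.117, so adding ant pupae would lower the average — exclude it.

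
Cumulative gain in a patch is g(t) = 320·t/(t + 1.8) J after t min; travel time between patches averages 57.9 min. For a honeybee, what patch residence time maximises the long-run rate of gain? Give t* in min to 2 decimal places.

Optimal t* satisfies g'(t*) = g(t*)/(T + t*).
g'(t) = 320·1.8/(t + 1.8)². Setting 320·1.8/(t+1.8)² = 320t/[(t+1.8)(57.9+t)] gives 1.8(57.9+t) = t(t+1.8), so t² = 1.8×57.9 = 104.2.
t* = √104.2 = 10.21 min.

10.21 min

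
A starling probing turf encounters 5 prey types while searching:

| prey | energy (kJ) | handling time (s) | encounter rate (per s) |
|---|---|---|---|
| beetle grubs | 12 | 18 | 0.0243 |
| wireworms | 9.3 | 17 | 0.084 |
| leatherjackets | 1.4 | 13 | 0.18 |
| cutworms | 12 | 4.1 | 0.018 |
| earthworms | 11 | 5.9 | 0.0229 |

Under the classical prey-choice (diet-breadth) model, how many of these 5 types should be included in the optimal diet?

Profitabilities (E/h, kJ/s): cutworms 2.93, earthworms 1.86, beetle grubs 0.667, wireworms 0.547, leatherjackets 0.108. Add prey in this order while the next type's profitability exceeds the intake rate on those already taken.
Rate on top 1: 0.2012. earthworms: 1.86 > 0.2012 → include.
Rate on top 2: 0.387. beetle grubs: 0.667 > 0.387 → include.
Rate on top 3: 0.4613. wireworms: 0.547 > 0.4613 → include.
Rate on top 4: 0.5012. leatherjackets: 0.108 < 0.5012 → exclude; stop.
Optimal diet: cutworms, earthworms, beetle grubs, wireworms — 4 of 5 types.

4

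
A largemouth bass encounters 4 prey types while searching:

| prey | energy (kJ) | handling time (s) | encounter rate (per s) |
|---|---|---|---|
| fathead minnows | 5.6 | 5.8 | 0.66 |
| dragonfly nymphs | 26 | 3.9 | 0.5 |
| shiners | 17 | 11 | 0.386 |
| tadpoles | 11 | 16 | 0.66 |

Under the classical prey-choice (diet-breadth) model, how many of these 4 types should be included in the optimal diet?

Rank by E/h (kJ/s): dragonfly nymphs 6.67, shiners 1.55, fathead minnows 0.966, tadpoles 0.688. Include each in turn until the next type's E/h falls below the running intake rate.
Rate on top 1: 4.407. shiners: 1.55 < 4.407 → exclude; stop.
Optimal diet: dragonfly nymphs — 1 of 4 types.

1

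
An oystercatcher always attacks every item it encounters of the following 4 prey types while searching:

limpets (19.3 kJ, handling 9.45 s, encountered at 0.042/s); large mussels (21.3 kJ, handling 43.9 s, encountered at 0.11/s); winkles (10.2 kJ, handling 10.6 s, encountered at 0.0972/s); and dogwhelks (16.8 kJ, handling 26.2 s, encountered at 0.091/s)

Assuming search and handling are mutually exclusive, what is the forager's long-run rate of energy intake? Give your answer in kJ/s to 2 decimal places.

0.59 kJ/s

R = (0.042×19.3 + 0.11×21.3 + 0.0972×10.2 + 0.091×16.8) / (1 + 0.042×9.45 + 0.11×43.9 + 0.0972×10.6 + 0.091×26.2) = 5.674/9.64 = 0.5885 kJ/s.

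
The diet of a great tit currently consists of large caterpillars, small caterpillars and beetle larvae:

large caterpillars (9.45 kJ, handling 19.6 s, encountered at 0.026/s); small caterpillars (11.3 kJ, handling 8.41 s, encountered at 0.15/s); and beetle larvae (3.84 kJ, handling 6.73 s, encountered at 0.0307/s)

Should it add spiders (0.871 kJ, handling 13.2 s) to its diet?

Intake rate on the current diet: R = (0.026×9.45 + 0.15×11.3 + 0.0307×3.84) / (1 + 0.026×19.6 + 0.15×8.41 + 0.0307×6.73) = 2.059/2.978 = 0.6913 kJ/s.
spiders: E/h = 0.871/13.2 = 0.06598 kJ/s.
0.06598 < 0.6913, so adding spiders would lower the average — exclude it.

No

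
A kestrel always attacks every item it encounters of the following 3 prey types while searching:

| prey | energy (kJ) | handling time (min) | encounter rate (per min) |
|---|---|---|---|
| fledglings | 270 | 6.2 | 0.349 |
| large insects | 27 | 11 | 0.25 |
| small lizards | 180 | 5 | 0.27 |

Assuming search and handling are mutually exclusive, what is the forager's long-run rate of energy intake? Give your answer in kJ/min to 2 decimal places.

R = Σλ_iE_i / (1 + Σλ_ih_i)
Numerator: 0.349×270 + 0.25×27 + 0.27×180 = 149.6
Denominator: 1 + 0.349×6.2 + 0.25×11 + 0.27×5 = 7.264
R = 149.6/7.264 = 20.59 kJ/min

20.59 kJ/min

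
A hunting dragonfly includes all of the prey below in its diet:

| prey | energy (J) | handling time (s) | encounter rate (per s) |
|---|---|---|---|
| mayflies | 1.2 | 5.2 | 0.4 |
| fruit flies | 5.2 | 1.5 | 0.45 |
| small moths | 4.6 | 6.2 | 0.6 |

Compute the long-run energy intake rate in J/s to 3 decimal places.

R = (0.4×1.2 + 0.45×5.2 + 0.6×4.6) / (1 + 0.4×5.2 + 0.45×1.5 + 0.6×6.2) = 5.58/7.475 = 0.7465 J/s.

0.746 J/s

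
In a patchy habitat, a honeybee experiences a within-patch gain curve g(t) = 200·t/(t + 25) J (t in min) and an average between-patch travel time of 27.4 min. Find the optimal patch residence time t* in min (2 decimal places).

26.17 min

By the marginal value theorem, leave when the instantaneous gain rate g'(t) equals the habitat-wide average g(t)/(T + t).
g'(t) = 200·25/(t + 25)². Setting 200·25/(t+25)² = 200t/[(t+25)(27.4+t)] gives 25(27.4+t) = t(t+25), so t² = 25×27.4 = 685.
t* = √685 = 26.17 min.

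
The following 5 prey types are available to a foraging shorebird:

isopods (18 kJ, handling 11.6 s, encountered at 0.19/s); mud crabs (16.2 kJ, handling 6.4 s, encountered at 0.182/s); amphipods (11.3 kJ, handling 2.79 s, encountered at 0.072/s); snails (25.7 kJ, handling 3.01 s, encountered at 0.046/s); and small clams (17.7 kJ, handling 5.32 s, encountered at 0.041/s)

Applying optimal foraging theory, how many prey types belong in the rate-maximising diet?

4

Rank by E/h (kJ/s): snails 8.54, amphipods 4.05, small clams 3.33, mud crabs 2.53, isopods 1.55. Include each in turn until the next type's E/h falls below the running intake rate.
Rate on top 1: 1.038. amphipods: 4.05 > 1.038 → include.
Rate on top 2: 1.49. small clams: 3.33 > 1.49 → include.
Rate on top 3: 1.747. mud crabs: 2.53 > 1.747 → include.
Rate on top 4: 2.083. isopods: 1.55 < 2.083 → exclude; stop.
Optimal diet: snails, amphipods, small clams, mud crabs — 4 of 5 types.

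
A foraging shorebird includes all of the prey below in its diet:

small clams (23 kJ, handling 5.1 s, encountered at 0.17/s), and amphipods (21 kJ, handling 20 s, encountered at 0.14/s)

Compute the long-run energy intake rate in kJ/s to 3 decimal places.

1.468 kJ/s

R = Σλ_iE_i / (1 + Σλ_ih_i)
Numerator: 0.17×23 + 0.14×21 = 6.85
Denominator: 1 + 0.17×5.1 + 0.14×20 = 4.667
R = 6.85/4.667 = 1.468 kJ/s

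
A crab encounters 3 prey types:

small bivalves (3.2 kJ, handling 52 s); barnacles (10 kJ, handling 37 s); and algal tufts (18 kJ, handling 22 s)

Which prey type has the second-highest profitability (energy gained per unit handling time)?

In descending order of E/h:
algal tufts: 18/22 = 0.818 kJ/s
barnacles: 10/37 = 0.27 kJ/s
small bivalves: 3.2/52 = 0.0615 kJ/s

barnacles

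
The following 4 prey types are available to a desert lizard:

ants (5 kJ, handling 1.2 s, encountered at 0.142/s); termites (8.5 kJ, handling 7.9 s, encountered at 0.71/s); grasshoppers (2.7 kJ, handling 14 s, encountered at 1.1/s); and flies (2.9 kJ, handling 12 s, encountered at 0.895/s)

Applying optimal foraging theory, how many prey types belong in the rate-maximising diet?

E/h in descending order: ants 4.17, termites 1.08, flies 0.242, grasshoppers 0.193 kJ/s. The optimal diet is the largest prefix of this list for which every included type satisfies E_i/h_i > R on the types above it.
Rate on top 1: 0.6066. termites: 1.08 > 0.6066 → include.
Rate on top 2: 0.9949. flies: 0.242 < 0.9949 → exclude; stop.
Optimal diet: ants, termites — 2 of 4 types.

2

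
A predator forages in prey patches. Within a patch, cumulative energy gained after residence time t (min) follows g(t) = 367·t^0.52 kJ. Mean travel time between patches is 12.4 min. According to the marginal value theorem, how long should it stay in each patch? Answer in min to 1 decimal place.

Maximise g(t)/(T+t): set derivative to zero → g'(t)(T+t) = g(t).
g'(t) = 0.52·367·t^-0.48. Setting 0.52·367·t^-0.48 = 367·t^0.52/(12.4+t) gives 0.52(12.4+t) = t, so 0.48·t = 0.52×12.4.
t* = 0.52×12.4/0.48 = 13.43 min.

13.4 min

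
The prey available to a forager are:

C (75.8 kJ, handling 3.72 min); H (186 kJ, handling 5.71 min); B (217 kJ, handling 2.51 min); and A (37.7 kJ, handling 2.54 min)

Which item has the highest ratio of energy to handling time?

Profitability E/h (kJ/min): C = 75.8/3.72 = 20.4, H = 186/5.71 = 32.6, B = 217/2.51 = 86.5, A = 37.7/2.54 = 14.8.
Ranked: B > H > C > A.

B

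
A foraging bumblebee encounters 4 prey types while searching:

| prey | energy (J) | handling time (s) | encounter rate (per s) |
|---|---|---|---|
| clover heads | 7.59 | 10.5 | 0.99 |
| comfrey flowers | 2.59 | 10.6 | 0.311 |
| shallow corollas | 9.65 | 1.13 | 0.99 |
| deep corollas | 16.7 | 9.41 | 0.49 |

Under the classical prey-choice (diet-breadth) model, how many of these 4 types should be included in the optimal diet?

1

Rank by E/h (J/s): shallow corollas 8.54, deep corollas 1.77, clover heads 0.723, comfrey flowers 0.244. Include each in turn until the next type's E/h falls below the running intake rate.
Rate on top 1: 4.509. deep corollas: 1.77 < 4.509 → exclude; stop.
Optimal diet: shallow corollas — 1 of 4 types.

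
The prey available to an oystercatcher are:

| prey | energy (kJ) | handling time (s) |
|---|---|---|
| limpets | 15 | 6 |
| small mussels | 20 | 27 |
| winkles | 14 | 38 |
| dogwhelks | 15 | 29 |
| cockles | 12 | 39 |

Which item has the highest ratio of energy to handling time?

limpets

In descending order of E/h:
limpets: 15/6 = 2.5 kJ/s
small mussels: 20/27 = 0.741 kJ/s
dogwhelks: 15/29 = 0.517 kJ/s
winkles: 14/38 = 0.368 kJ/s
cockles: 12/39 = 0.308 kJ/s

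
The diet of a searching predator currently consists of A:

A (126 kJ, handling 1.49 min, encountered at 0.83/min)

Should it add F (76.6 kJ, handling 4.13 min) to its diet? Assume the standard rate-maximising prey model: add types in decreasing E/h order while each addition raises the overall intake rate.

No

Current rate: (0.83×126)/(1 + 0.83×1.49) = 46.76 kJ/min.
F: E/h = 76.6/4.13 = 18.55 kJ/min.
18.55 < 46.76, so adding F would lower the average — exclude it.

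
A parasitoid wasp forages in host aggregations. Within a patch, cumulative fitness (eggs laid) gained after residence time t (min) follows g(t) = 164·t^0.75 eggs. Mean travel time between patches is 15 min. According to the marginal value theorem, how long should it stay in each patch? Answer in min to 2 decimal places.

Optimal t* satisfies g'(t*) = g(t*)/(T + t*).
g'(t) = 0.75·164·t^-0.25. Setting 0.75·164·t^-0.25 = 164·t^0.75/(15+t) gives 0.75(15+t) = t, so 0.25·t = 0.75×15.
t* = 0.75×15/0.25 = 45 min.

45.00 min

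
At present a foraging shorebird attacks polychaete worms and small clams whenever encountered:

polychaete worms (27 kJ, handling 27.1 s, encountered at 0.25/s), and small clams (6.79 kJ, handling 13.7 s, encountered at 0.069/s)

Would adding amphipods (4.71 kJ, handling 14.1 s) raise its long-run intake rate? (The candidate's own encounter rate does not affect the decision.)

Intake rate on the current diet: R = (0.25×27 + 0.069×6.79) / (1 + 0.25×27.1 + 0.069×13.7) = 7.219/8.72 = 0.8278 kJ/s.
Profitability of amphipods: 4.71/14.1 = 0.334 kJ/s.
0.334 < 0.8278, so adding amphipods would lower the average — exclude it.

No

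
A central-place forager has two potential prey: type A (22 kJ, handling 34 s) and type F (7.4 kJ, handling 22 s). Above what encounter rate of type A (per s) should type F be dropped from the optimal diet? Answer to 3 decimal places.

At the threshold, the rate on type A alone equals the profitability of type F: λ·22/(1 + λ·34) = 7.4/22 = 0.3364.
Rearranging, λ(22 − 0.3364×34) = 0.3364, so λ = 0.3364/10.56 = 0.03184 per s.

0.032 per s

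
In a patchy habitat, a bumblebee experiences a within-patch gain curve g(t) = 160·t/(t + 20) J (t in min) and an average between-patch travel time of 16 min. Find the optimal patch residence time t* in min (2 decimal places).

17.89 min

Maximise g(t)/(T+t): set derivative to zero → g'(t)(T+t) = g(t).
g'(t) = 160·20/(t + 20)². Setting 160·20/(t+20)² = 160t/[(t+20)(16+t)] gives 20(16+t) = t(t+20), so t² = 20×16 = 320.
t* = √320 = 17.89 min.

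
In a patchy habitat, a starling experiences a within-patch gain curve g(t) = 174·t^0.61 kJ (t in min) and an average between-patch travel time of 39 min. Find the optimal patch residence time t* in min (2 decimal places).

By the marginal value theorem, leave when the instantaneous gain rate g'(t) equals the habitat-wide average g(t)/(T + t).
g'(t) = 0.61·174·t^-0.39. Setting 0.61·174·t^-0.39 = 174·t^0.61/(39+t) gives 0.61(39+t) = t, so 0.39·t = 0.61×39.
t* = 0.61×39/0.39 = 61 min.

61.00 min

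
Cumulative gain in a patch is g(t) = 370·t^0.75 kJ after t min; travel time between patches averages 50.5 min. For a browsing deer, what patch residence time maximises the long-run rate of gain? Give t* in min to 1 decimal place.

Optimal t* satisfies g'(t*) = g(t*)/(T + t*).
g'(t) = 0.75·370·t^-0.25. Setting 0.75·370·t^-0.25 = 370·t^0.75/(50.5+t) gives 0.75(50.5+t) = t, so 0.25·t = 0.75×50.5.
t* = 0.75×50.5/0.25 = 151.5 min.

151.5 min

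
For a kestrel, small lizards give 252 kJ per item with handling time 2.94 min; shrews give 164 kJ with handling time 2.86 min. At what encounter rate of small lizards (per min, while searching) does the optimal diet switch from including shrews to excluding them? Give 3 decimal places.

0.687 per min

Drop shrews once their profitability E₂/h₂ falls below the rate achievable on small lizards alone: E₂/h₂ = λE₁/(1 + λh₁).
Solve for λ: λE₁h₂ = E₂(1 + λh₁) → λ(E₁h₂ − E₂h₁) = E₂ → λ = E₂/(E₁h₂ − E₂h₁).
λ = 164/(252×2.86 − 164×2.94) = 164/238.6 = 0.6875 per min.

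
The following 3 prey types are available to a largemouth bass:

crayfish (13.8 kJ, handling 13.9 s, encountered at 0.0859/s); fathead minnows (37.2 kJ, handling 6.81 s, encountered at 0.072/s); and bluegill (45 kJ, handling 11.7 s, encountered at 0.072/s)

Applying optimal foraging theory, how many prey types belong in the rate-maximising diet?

Rank by E/h (kJ/s): fathead minnows 5.46, bluegill 3.85, crayfish 0.993. Include each in turn until the next type's E/h falls below the running intake rate.
Rate on top 1: 1.797. bluegill: 3.85 > 1.797 → include.
Rate on top 2: 2.537. crayfish: 0.993 < 2.537 → exclude; stop.
Optimal diet: fathead minnows, bluegill — 2 of 3 types.

2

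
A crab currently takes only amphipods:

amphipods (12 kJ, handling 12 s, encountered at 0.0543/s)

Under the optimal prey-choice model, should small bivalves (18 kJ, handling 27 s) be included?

Intake rate on the current diet: R = (0.0543×12) / (1 + 0.0543×12) = 0.6516/1.652 = 0.3945 kJ/s.
Profitability of small bivalves: 18/27 = 0.6667 kJ/s.
Since 0.6667 > R, including small bivalves increases the long-run rate.

Yes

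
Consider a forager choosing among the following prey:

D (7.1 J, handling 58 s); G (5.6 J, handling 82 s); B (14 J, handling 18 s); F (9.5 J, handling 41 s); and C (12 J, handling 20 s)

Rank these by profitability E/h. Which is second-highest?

Profitability E/h (J/s): D = 7.1/58 = 0.122, G = 5.6/82 = 0.0683, B = 14/18 = 0.778, F = 9.5/41 = 0.232, C = 12/20 = 0.6.
Ranked: B > C > F > D > G.

C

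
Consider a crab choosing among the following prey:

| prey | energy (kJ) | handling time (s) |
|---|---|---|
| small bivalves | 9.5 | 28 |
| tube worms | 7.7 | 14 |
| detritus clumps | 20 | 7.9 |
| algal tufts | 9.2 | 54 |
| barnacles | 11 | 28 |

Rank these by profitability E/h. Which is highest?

Profitability E/h (kJ/s): small bivalves = 9.5/28 = 0.339, tube worms = 7.7/14 = 0.55, detritus clumps = 20/7.9 = 2.53, algal tufts = 9.2/54 = 0.17, barnacles = 11/28 = 0.393.
Ranked: detritus clumps > tube worms > barnacles > small bivalves > algal tufts.

detritus clumps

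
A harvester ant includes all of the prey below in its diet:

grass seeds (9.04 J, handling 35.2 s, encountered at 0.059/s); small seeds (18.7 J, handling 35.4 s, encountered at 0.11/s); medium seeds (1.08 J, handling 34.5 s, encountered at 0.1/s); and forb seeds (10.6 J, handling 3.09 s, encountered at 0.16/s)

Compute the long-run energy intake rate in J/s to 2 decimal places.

R = (0.059×9.04 + 0.11×18.7 + 0.1×1.08 + 0.16×10.6) / (1 + 0.059×35.2 + 0.11×35.4 + 0.1×34.5 + 0.16×3.09) = 4.394/10.92 = 0.4026 J/s.

0.40 J/s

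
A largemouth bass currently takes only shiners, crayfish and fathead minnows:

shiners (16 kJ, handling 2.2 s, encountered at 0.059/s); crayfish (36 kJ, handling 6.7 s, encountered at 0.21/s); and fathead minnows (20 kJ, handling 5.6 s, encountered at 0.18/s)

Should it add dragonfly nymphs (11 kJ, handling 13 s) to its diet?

Intake rate on the current diet: R = (0.059×16 + 0.21×36 + 0.18×20) / (1 + 0.059×2.2 + 0.21×6.7 + 0.18×5.6) = 12.1/3.545 = 3.415 kJ/s.
dragonfly nymphs: E/h = 11/13 = 0.8462 kJ/s.
0.8462 < 3.415, so adding dragonfly nymphs would lower the average — exclude it.

No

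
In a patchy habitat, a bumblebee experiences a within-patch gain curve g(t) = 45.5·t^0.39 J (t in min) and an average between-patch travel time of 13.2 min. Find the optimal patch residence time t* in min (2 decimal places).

8.44 min

Optimal t* satisfies g'(t*) = g(t*)/(T + t*).
g'(t) = 0.39·45.5·t^-0.61. Setting 0.39·45.5·t^-0.61 = 45.5·t^0.39/(13.2+t) gives 0.39(13.2+t) = t, so 0.61·t = 0.39×13.2.
t* = 0.39×13.2/0.61 = 8.439 min.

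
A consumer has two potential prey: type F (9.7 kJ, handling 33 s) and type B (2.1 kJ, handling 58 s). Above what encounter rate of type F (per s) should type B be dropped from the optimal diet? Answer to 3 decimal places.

The zero-one rule: include type B iff E₂/h₂ > λE₁/(1+λh₁). Equality gives the switch point.
λE₁h₂ = E₂ + λE₂h₁ ⇒ λ = E₂/(E₁h₂ − E₂h₁) = 2.1/(562.6 − 69.3) = 0.004257 per s.

0.004 per s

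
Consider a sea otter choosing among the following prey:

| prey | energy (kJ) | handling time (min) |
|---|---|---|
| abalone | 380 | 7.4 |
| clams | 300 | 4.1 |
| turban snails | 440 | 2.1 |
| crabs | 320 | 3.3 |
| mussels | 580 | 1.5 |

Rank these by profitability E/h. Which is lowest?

In descending order of E/h:
mussels: 580/1.5 = 387 kJ/min
turban snails: 440/2.1 = 210 kJ/min
crabs: 320/3.3 = 97 kJ/min
clams: 300/4.1 = 73.2 kJ/min
abalone: 380/7.4 = 51.4 kJ/min

abalone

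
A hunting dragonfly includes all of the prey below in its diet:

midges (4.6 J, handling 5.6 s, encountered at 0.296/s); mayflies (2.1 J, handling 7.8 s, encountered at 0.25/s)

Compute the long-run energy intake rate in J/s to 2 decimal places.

R = (0.296×4.6 + 0.25×2.1) / (1 + 0.296×5.6 + 0.25×7.8) = 1.887/4.608 = 0.4095 J/s.

0.41 J/s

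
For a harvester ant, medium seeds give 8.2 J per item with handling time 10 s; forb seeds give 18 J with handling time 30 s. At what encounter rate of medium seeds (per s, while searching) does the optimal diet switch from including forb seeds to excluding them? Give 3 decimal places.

0.273 per s

Drop forb seeds once their profitability E₂/h₂ falls below the rate achievable on medium seeds alone: E₂/h₂ = λE₁/(1 + λh₁).
Solve for λ: λE₁h₂ = E₂(1 + λh₁) → λ(E₁h₂ − E₂h₁) = E₂ → λ = E₂/(E₁h₂ − E₂h₁).
λ = 18/(8.2×30 − 18×10) = 18/66 = 0.2727 per s.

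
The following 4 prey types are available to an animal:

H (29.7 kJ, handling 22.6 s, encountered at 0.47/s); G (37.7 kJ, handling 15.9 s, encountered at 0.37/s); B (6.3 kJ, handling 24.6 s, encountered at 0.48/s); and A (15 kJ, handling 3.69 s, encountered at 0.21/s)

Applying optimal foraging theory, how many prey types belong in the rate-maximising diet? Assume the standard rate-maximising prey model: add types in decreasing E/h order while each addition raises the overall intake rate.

Profitabilities (E/h, kJ/s): A 4.07, G 2.37, H 1.31, B 0.256. Add prey in this order while the next type's profitability exceeds the intake rate on those already taken.
Rate on top 1: 1.775. G: 2.37 > 1.775 → include.
Rate on top 2: 2.233. H: 1.31 < 2.233 → exclude; stop.
Optimal diet: A, G — 2 of 4 types.

2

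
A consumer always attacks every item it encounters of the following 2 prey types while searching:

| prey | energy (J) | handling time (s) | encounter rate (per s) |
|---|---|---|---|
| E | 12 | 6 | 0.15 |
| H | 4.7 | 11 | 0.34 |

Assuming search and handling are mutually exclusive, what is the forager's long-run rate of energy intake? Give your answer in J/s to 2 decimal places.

R = (0.15×12 + 0.34×4.7) / (1 + 0.15×6 + 0.34×11) = 3.398/5.64 = 0.6025 J/s.

0.60 J/s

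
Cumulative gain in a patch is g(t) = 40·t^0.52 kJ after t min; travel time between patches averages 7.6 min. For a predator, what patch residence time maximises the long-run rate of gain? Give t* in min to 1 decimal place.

8.2 min

Optimal t* satisfies g'(t*) = g(t*)/(T + t*).
g'(t) = 0.52·40·t^-0.48. Setting 0.52·40·t^-0.48 = 40·t^0.52/(7.6+t) gives 0.52(7.6+t) = t, so 0.48·t = 0.52×7.6.
t* = 0.52×7.6/0.48 = 8.233 min.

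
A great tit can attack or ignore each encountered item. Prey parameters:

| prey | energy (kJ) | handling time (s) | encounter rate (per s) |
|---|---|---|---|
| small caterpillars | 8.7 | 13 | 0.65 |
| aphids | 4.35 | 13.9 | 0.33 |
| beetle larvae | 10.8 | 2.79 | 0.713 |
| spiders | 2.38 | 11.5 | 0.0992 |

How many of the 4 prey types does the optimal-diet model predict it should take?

Rank by E/h (kJ/s): beetle larvae 3.87, small caterpillars 0.669, aphids 0.313, spiders 0.207. Include each in turn until the next type's E/h falls below the running intake rate.
Rate on top 1: 2.576. small caterpillars: 0.669 < 2.576 → exclude; stop.
Optimal diet: beetle larvae — 1 of 4 types.

1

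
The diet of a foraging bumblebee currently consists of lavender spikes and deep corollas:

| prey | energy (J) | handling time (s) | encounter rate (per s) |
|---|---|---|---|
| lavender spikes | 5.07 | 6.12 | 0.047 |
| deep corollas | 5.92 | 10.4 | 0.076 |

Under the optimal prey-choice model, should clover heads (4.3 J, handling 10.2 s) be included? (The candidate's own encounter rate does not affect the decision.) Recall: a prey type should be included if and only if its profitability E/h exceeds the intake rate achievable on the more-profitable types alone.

Current rate: (0.047×5.07 + 0.076×5.92)/(1 + 0.047×6.12 + 0.076×10.4) = 0.3312 J/s.
Profitability of clover heads: 4.3/10.2 = 0.4216 J/s.
0.4216 > 0.3312, so adding clover heads raises the average — include it.

Yes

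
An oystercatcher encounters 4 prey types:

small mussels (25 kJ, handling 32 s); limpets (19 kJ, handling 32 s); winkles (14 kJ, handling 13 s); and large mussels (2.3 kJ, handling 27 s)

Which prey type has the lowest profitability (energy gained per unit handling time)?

large mussels

In descending order of E/h:
winkles: 14/13 = 1.08 kJ/s
small mussels: 25/32 = 0.781 kJ/s
limpets: 19/32 = 0.594 kJ/s
large mussels: 2.3/27 = 0.0852 kJ/s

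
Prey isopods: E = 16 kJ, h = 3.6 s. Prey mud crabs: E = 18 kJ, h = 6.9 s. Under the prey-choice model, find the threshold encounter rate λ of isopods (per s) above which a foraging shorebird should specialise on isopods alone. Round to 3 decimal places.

0.395 per s

Drop mud crabs once their profitability E₂/h₂ falls below the rate achievable on isopods alone: E₂/h₂ = λE₁/(1 + λh₁).
Solve for λ: λE₁h₂ = E₂(1 + λh₁) → λ(E₁h₂ − E₂h₁) = E₂ → λ = E₂/(E₁h₂ − E₂h₁).
λ = 18/(16×6.9 − 18×3.6) = 18/45.6 = 0.3947 per s.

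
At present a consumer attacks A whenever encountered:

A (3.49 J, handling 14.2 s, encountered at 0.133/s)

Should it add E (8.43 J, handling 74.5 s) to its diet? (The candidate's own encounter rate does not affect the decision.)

No

On A alone, R = ΣλE/(1+Σλh) = 0.4642/2.889 = 0.1607 J/s.
E: E/h = 8.43/74.5 = 0.1132 J/s.
0.1132 < 0.1607, so adding E would lower the average — exclude it.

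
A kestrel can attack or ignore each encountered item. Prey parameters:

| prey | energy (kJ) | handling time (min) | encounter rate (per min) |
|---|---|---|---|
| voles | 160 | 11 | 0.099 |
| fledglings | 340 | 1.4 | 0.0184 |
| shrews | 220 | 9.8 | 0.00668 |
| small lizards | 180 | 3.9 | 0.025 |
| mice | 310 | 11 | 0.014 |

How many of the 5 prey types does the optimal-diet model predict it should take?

E/h in descending order: fledglings 243, small lizards 46.2, mice 28.2, shrews 22.4, voles 14.5 kJ/min. The optimal diet is the largest prefix of this list for which every included type satisfies E_i/h_i > R on the types above it.
Rate on top 1: 6.099. small lizards: 46.2 > 6.099 → include.
Rate on top 2: 9.576. mice: 28.2 > 9.576 → include.
Rate on top 3: 11.82. shrews: 22.4 > 11.82 → include.
Rate on top 4: 12.34. voles: 14.5 > 12.34 → include.
Optimal diet: fledglings, small lizards, mice, shrews, voles — 5 of 5 types.

5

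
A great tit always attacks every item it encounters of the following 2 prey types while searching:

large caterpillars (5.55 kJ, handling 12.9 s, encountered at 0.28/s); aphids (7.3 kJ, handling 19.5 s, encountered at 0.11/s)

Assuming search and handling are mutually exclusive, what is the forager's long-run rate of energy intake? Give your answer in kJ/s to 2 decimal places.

R = (0.28×5.55 + 0.11×7.3) / (1 + 0.28×12.9 + 0.11×19.5) = 2.357/6.757 = 0.3488 kJ/s.

0.35 kJ/s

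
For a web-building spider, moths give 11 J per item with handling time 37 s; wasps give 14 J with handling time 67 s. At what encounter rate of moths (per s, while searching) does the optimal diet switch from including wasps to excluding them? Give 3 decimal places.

0.064 per s

Drop wasps once their profitability E₂/h₂ falls below the rate achievable on moths alone: E₂/h₂ = λE₁/(1 + λh₁).
Solve for λ: λE₁h₂ = E₂(1 + λh₁) → λ(E₁h₂ − E₂h₁) = E₂ → λ = E₂/(E₁h₂ − E₂h₁).
λ = 14/(11×67 − 14×37) = 14/219 = 0.06393 per s.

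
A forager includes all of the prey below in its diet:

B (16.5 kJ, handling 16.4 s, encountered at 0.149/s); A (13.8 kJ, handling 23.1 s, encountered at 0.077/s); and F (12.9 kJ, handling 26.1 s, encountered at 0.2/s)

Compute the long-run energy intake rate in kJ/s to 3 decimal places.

R = (0.149×16.5 + 0.077×13.8 + 0.2×12.9) / (1 + 0.149×16.4 + 0.077×23.1 + 0.2×26.1) = 6.101/10.44 = 0.5843 kJ/s.

0.584 kJ/s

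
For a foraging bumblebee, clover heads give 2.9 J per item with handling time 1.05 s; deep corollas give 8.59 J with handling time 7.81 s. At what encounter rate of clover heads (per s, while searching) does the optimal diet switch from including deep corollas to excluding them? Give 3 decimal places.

The zero-one rule: include deep corollas iff E₂/h₂ > λE₁/(1+λh₁). Equality gives the switch point.
λE₁h₂ = E₂ + λE₂h₁ ⇒ λ = E₂/(E₁h₂ − E₂h₁) = 8.59/(22.65 − 9.02) = 0.6303 per s.

0.630 per s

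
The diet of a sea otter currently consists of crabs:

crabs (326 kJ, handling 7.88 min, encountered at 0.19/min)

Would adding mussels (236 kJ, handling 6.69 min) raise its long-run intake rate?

Intake rate on the current diet: R = (0.19×326) / (1 + 0.19×7.88) = 61.94/2.497 = 24.8 kJ/min.
Profitability of mussels: 236/6.69 = 35.28 kJ/min.
Since 35.28 > R, including mussels increases the long-run rate.

Yes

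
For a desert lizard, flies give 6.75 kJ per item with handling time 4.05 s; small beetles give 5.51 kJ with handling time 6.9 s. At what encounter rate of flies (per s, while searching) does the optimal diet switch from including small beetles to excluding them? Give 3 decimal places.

At the threshold, the rate on flies alone equals the profitability of small beetles: λ·6.75/(1 + λ·4.05) = 5.51/6.9 = 0.7986.
Rearranging, λ(6.75 − 0.7986×4.05) = 0.7986, so λ = 0.7986/3.516 = 0.2271 per s.

0.227 per s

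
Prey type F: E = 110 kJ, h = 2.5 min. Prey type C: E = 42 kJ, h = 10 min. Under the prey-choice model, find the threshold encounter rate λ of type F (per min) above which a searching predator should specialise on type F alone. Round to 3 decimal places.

0.042 per min

Drop type C once their profitability E₂/h₂ falls below the rate achievable on type F alone: E₂/h₂ = λE₁/(1 + λh₁).
Solve for λ: λE₁h₂ = E₂(1 + λh₁) → λ(E₁h₂ − E₂h₁) = E₂ → λ = E₂/(E₁h₂ − E₂h₁).
λ = 42/(110×10 − 42×2.5) = 42/995 = 0.04221 per min.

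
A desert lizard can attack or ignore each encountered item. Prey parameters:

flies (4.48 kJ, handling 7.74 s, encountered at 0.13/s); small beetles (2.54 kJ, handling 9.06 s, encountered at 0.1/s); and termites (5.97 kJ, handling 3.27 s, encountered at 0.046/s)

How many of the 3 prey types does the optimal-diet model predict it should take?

Profitabilities (E/h, kJ/s): termites 1.83, flies 0.579, small beetles 0.28. Add prey in this order while the next type's profitability exceeds the intake rate on those already taken.
Rate on top 1: 0.2387. flies: 0.579 > 0.2387 → include.
Rate on top 2: 0.3974. small beetles: 0.28 < 0.3974 → exclude; stop.
Optimal diet: termites, flies — 2 of 3 types.

2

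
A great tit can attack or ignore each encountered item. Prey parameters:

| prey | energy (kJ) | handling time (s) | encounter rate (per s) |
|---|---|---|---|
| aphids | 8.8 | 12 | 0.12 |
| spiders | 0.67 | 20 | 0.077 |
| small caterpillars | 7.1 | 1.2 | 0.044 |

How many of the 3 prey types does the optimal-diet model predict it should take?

2

Profitabilities (E/h, kJ/s): small caterpillars 5.92, aphids 0.733, spiders 0.0335. Add prey in this order while the next type's profitability exceeds the intake rate on those already taken.
Rate on top 1: 0.2967. aphids: 0.733 > 0.2967 → include.
Rate on top 2: 0.5489. spiders: 0.0335 < 0.5489 → exclude; stop.
Optimal diet: small caterpillars, aphids — 2 of 3 types.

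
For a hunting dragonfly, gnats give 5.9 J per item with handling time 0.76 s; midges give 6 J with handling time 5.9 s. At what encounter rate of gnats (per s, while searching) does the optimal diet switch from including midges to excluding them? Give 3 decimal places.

Drop midges once their profitability E₂/h₂ falls below the rate achievable on gnats alone: E₂/h₂ = λE₁/(1 + λh₁).
Solve for λ: λE₁h₂ = E₂(1 + λh₁) → λ(E₁h₂ − E₂h₁) = E₂ → λ = E₂/(E₁h₂ − E₂h₁).
λ = 6/(5.9×5.9 − 6×0.76) = 6/30.25 = 0.1983 per s.

0.198 per s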